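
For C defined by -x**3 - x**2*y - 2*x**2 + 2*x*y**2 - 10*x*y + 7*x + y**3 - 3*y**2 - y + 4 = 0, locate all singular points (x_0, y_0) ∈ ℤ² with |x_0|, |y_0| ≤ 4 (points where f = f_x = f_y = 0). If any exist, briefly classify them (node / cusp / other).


Singular points: {(-1, 2)}; classification: node.

Compute partial derivatives:
  f_x = -3*x**2 - 2*x*y - 4*x + 2*y**2 - 10*y + 7.
  f_y = -x**2 + 4*x*y - 10*x + 3*y**2 - 6*y - 1.
Scan x_0 ∈ {−4, ..., 4}. For each x_0, f_y(x_0, y) is a polynomial in y; find its integer roots y ∈ {−4, ..., 4}, then test f_x and f at those candidates.
  x = -4: f_y(-4, y) = 3*y**2 - 22*y + 23; no integer root y with |y| ≤ 4.
  x = -3: f_y(-3, y) = 3*y**2 - 18*y + 20; no integer root y with |y| ≤ 4.
  x = -2: f_y(-2, y) = 3*y**2 - 14*y + 15; vanishes at y ∈ {3}. (-2, 3): f_x = 3 ≠ 0.
  x = -1: f_y(-1, y) = 3*y**2 - 10*y + 8; vanishes at y ∈ {2}. (-1, 2): f_x = 0, f = 0 — SINGULAR.
  x = 0: f_y(0, y) = 3*y**2 - 6*y - 1; no integer root y with |y| ≤ 4.
  x = 1: f_y(1, y) = 3*y**2 - 2*y - 12; no integer root y with |y| ≤ 4.
  x = 2: f_y(2, y) = 3*y**2 + 2*y - 25; no integer root y with |y| ≤ 4.
  x = 3: f_y(3, y) = 3*y**2 + 6*y - 40; no integer root y with |y| ≤ 4.
  x = 4: f_y(4, y) = 3*y**2 + 10*y - 57; vanishes at y ∈ {3}. (4, 3): f_x = -93 ≠ 0.
Only singular point on the grid: (-1, 2).
Classify: substitute x = -1 + u, y = 2 + v and expand: f = -u**3 - u**2*v - u**2 + 2*u*v**2 + v**3 + v**2.
No constant or linear terms (consistent with a singular point). Quadratic part: -u**2 + v**2. Cubic part: -u**3 - u**2*v + 2*u*v**2 + v**3.
The quadratic part v**2 - u**2 = (v − u)(v + u) splits into two distinct linear factors, so there are two distinct tangent lines y − 2 = ±(x − -1) — this is a node (ordinary double point).
Classification: node.


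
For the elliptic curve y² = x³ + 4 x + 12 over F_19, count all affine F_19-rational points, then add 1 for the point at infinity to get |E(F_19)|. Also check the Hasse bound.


Affine points = {(1, 6), (1, 13), (2, 3), (2, 16), (4, 4), (4, 15), (5, 9), (5, 10), (6, 9), (6, 10), (8, 9), (8, 10), (9, 6), (9, 13), (10, 8), (10, 11), (11, 0), (13, 0), (14, 0), (16, 7), (16, 12), (18, 8), (18, 11)}; affine count = 23; |E(F_19)| = 24.

Discriminant check: Δ ∝ 4a³ + 27b² = 4·4³ + 27·12² = 4·64 + 27·144 ≡ 2 (mod 19). Nonzero ⇒ E is nonsingular.
For each x ∈ F_19, compute rhs = x³ + 4·x + 12 mod 19, then count y ∈ F_19 with y² ≡ rhs.
  x = 0: rhs = 12, matching y values: none (0 points).
  x = 1: rhs = 17, matching y values: 6, 13 (2 points).
  x = 2: rhs = 9, matching y values: 3, 16 (2 points).
  x = 3: rhs = 13, matching y values: none (0 points).
  x = 4: rhs = 16, matching y values: 4, 15 (2 points).
  x = 5: rhs = 5, matching y values: 9, 10 (2 points).
  x = 6: rhs = 5, matching y values: 9, 10 (2 points).
  x = 7: rhs = 3, matching y values: none (0 points).
  x = 8: rhs = 5, matching y values: 9, 10 (2 points).
  x = 9: rhs = 17, matching y values: 6, 13 (2 points).
  x = 10: rhs = 7, matching y values: 8, 11 (2 points).
  x = 11: rhs = 0, matching y values: 0 (1 points).
  x = 12: rhs = 2, matching y values: none (0 points).
  x = 13: rhs = 0, matching y values: 0 (1 points).
  x = 14: rhs = 0, matching y values: 0 (1 points).
  x = 15: rhs = 8, matching y values: none (0 points).
  x = 16: rhs = 11, matching y values: 7, 12 (2 points).
  x = 17: rhs = 15, matching y values: none (0 points).
  x = 18: rhs = 7, matching y values: 8, 11 (2 points).
Total affine count: 23.
Full point count |E(F_19)| = 23 + 1 = 24.
Hasse bound: |24 − (19+1)| = |4| = 4 ≤ 2√19 ≈ 8.7178 ✓.


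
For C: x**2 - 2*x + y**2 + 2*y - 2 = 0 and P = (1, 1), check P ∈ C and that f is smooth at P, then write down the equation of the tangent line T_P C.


Tangent line at P: 4*y - 4 = 0.

Step 1: f(1, 1) = 0, so P lies on C.
Step 2: partial derivatives
  f_x(x, y) = 2*x - 2, f_y(x, y) = 2*y + 2.
  f_x(P) = 0, f_y(P) = 4 (gradient nonzero, so P is smooth).
Step 3: tangent line at P: 0·(x − 1) + 4·(y − 1) = 0.
Expanding: 4*y - 4 = 0.


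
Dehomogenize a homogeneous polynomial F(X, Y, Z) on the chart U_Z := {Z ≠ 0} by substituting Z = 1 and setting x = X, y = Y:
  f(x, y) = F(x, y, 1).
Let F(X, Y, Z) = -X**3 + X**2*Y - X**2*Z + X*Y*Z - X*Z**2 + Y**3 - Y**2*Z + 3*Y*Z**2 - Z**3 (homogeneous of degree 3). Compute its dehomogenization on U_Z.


f(x, y) = -x**3 + x**2*y - x**2 + x*y - x + y**3 - y**2 + 3*y - 1

On U_Z we set Z = 1. Each monomial c·X^i·Y^j·Z^k in F becomes c·x^i·y^j·1^k = c·x^i·y^j.
Substituting Z = 1: F(X, Y, 1) = -x**3 + x**2*y - x**2 + x*y - x + y**3 - y**2 + 3*y - 1.
Note: deg(f) ≤ deg(F) = 3; strict inequality happens when F is divisible by Z (lost terms).


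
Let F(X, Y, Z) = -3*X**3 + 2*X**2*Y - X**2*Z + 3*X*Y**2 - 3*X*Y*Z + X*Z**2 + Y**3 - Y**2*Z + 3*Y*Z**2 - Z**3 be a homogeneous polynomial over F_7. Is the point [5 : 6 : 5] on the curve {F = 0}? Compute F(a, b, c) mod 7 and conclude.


F(5,6,5) ≡ 5 (mod 7); P is NOT on the curve.

Evaluate F(5, 6, 5) term-by-term (mod 7).
  -3*X**3 ↦ -3·125·1·1 = -375
  2*X**2*Y ↦ 2·25·6·1 = 300
  -X**2*Z ↦ -1·25·1·5 = -125
  3*X*Y**2 ↦ 3·5·36·1 = 540
  -3*X*Y*Z ↦ -3·5·6·5 = -450
  X*Z**2 ↦ 1·5·1·25 = 125
  Y**3 ↦ 1·1·216·1 = 216
  -Y**2*Z ↦ -1·1·36·5 = -180
  3*Y*Z**2 ↦ 3·1·6·25 = 450
  -Z**3 ↦ -1·1·1·125 = -125
Sum: F(5, 6, 5) = (-375) + (300) + (-125) + (540) + (-450) + (125) + (216) + (-180) + (450) + (-125) = 376.
Reducing mod 7: 376 ≡ 5 (mod 7).
Since F(a, b, c) ≡ 5 ≠ 0 (mod 7), P does NOT lie on the curve.


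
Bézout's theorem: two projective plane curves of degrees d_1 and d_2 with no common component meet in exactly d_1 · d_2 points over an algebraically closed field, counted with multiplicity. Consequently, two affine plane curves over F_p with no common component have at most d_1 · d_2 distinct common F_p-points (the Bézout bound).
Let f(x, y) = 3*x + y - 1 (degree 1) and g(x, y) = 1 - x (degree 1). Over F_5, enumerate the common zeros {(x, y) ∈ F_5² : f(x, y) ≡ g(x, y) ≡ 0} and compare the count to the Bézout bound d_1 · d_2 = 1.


Common zeros: {(1, 3)}; count = 1; Bézout bound = 1.

deg(f) = 1, deg(g) = 1, so Bézout bound = 1.
Scan x ∈ F_5. For each x, list the y ∈ F_5 with f(x, y) ≡ 0 and those with g(x, y) ≡ 0 (mod 5); the common zeros in that column are the intersection.
  x = 0: f ≡ 0 at y ∈ {1}; g ≡ 0 at y ∈ ∅; common: ∅.
  x = 1: f ≡ 0 at y ∈ {3}; g ≡ 0 at y ∈ {0, 1, 2, 3, 4}; common: {3}.
  x = 2: f ≡ 0 at y ∈ {0}; g ≡ 0 at y ∈ ∅; common: ∅.
  x = 3: f ≡ 0 at y ∈ {2}; g ≡ 0 at y ∈ ∅; common: ∅.
  x = 4: f ≡ 0 at y ∈ {4}; g ≡ 0 at y ∈ ∅; common: ∅.
Collecting: common zeros = {(1, 3)}, so the count is 1.
Comparison with the Bézout bound: 1 ≤ 1 = deg(f)·deg(g), as expected for curves with no common component (the bound is attained).


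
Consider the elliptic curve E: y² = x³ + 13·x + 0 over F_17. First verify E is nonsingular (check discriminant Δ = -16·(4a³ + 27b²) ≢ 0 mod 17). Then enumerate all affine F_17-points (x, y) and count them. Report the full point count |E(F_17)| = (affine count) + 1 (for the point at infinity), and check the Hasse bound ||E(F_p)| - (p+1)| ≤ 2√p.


Affine points = {(0, 0), (2, 0), (3, 7), (3, 10), (7, 3), (7, 14), (8, 2), (8, 15), (9, 8), (9, 9), (10, 5), (10, 12), (14, 6), (14, 11), (15, 0)}; affine count = 15; |E(F_17)| = 16.

Discriminant check: Δ ∝ 4a³ + 27b² = 4·13³ + 27·0² = 4·2197 + 27·0 ≡ 16 (mod 17). Nonzero ⇒ E is nonsingular.
For each x ∈ F_17, compute rhs = x³ + 13·x + 0 mod 17, then count y ∈ F_17 with y² ≡ rhs.
  x = 0: rhs = 0, matching y values: 0 (1 points).
  x = 1: rhs = 14, matching y values: none (0 points).
  x = 2: rhs = 0, matching y values: 0 (1 points).
  x = 3: rhs = 15, matching y values: 7, 10 (2 points).
  x = 4: rhs = 14, matching y values: none (0 points).
  x = 5: rhs = 3, matching y values: none (0 points).
  x = 6: rhs = 5, matching y values: none (0 points).
  x = 7: rhs = 9, matching y values: 3, 14 (2 points).
  x = 8: rhs = 4, matching y values: 2, 15 (2 points).
  x = 9: rhs = 13, matching y values: 8, 9 (2 points).
  x = 10: rhs = 8, matching y values: 5, 12 (2 points).
  x = 11: rhs = 12, matching y values: none (0 points).
  x = 12: rhs = 14, matching y values: none (0 points).
  x = 13: rhs = 3, matching y values: none (0 points).
  x = 14: rhs = 2, matching y values: 6, 11 (2 points).
  x = 15: rhs = 0, matching y values: 0 (1 points).
  x = 16: rhs = 3, matching y values: none (0 points).
Total affine count: 15.
Full point count |E(F_17)| = 15 + 1 = 16.
Hasse bound: |16 − (17+1)| = |-2| = 2 ≤ 2√17 ≈ 8.2462 ✓.


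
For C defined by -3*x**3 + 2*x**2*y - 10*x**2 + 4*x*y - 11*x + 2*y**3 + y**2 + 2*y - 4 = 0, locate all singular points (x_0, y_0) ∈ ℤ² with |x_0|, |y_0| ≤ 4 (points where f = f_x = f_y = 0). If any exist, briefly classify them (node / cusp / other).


Singular points: {(-1, 0)}; classification: node.

Compute partial derivatives:
  f_x = -9*x**2 + 4*x*y - 20*x + 4*y - 11.
  f_y = 2*x**2 + 4*x + 6*y**2 + 2*y + 2.
Scan x_0 ∈ {−4, ..., 4}. For each x_0, f_y(x_0, y) is a polynomial in y; find its integer roots y ∈ {−4, ..., 4}, then test f_x and f at those candidates.
  x = -4: f_y(-4, y) = 6*y**2 + 2*y + 18; no integer root y with |y| ≤ 4.
  x = -3: f_y(-3, y) = 6*y**2 + 2*y + 8; no integer root y with |y| ≤ 4.
  x = -2: f_y(-2, y) = 6*y**2 + 2*y + 2; no integer root y with |y| ≤ 4.
  x = -1: f_y(-1, y) = 6*y**2 + 2*y; vanishes at y ∈ {0}. (-1, 0): f_x = 0, f = 0 — SINGULAR.
  x = 0: f_y(0, y) = 6*y**2 + 2*y + 2; no integer root y with |y| ≤ 4.
  x = 1: f_y(1, y) = 6*y**2 + 2*y + 8; no integer root y with |y| ≤ 4.
  x = 2: f_y(2, y) = 6*y**2 + 2*y + 18; no integer root y with |y| ≤ 4.
  x = 3: f_y(3, y) = 6*y**2 + 2*y + 32; no integer root y with |y| ≤ 4.
  x = 4: f_y(4, y) = 6*y**2 + 2*y + 50; no integer root y with |y| ≤ 4.
Only singular point on the grid: (-1, 0).
Classify: substitute x = -1 + u, y = 0 + v and expand: f = -3*u**3 + 2*u**2*v - u**2 + 2*v**3 + v**2.
No constant or linear terms (consistent with a singular point). Quadratic part: -u**2 + v**2. Cubic part: -3*u**3 + 2*u**2*v + 2*v**3.
The quadratic part v**2 - u**2 = (v − u)(v + u) splits into two distinct linear factors, so there are two distinct tangent lines y − 0 = ±(x − -1) — this is a node (ordinary double point).
Classification: node.


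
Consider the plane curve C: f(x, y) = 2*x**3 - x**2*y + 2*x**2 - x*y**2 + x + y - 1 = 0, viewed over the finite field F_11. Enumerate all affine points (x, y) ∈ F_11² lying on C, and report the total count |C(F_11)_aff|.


Affine F_11-points: {(0, 1), (1, 2), (1, 9), (2, 2), (5, 1), (5, 3), (7, 3), (7, 9), (8, 2), (8, 8), (9, 0), (9, 7)}; count = 12.

For each of the 121 pairs (x, y) ∈ F_11², evaluate f(x, y) mod 11. Record the zeros.
  x = 0: [0↦10, 1↦0, 2↦1, 3↦2, 4↦3, 5↦4, 6↦5, 7↦6, 8↦7, 9↦8, 10↦9]  zeros at y ∈ {1}
  x = 1: [0↦4, 1↦3, 2↦0, 3↦6, 4↦10, 5↦1, 6↦1, 7↦10, 8↦6, 9↦0, 10↦3]  zeros at y ∈ {2, 9}
  x = 2: [0↦3, 1↦9, 2↦0, 3↦9, 4↦3, 5↦4, 6↦1, 7↦5, 8↦5, 9↦1, 10↦4]  zeros at y ∈ {2}
  x = 3: [0↦8, 1↦8, 2↦2, 3↦1, 4↦5, 5↦3, 6↦6, 7↦3, 8↦5, 9↦1, 10↦2]  zeros at y ∈ ∅
  x = 4: [0↦9, 1↦1, 2↦7, 3↦5, 4↦6, 5↦10, 6↦6, 7↦5, 8↦7, 9↦1, 10↦9]  zeros at y ∈ ∅
  x = 5: [0↦7, 1↦0, 2↦5, 3↦0, 4↦7, 5↦4, 6↦2, 7↦1, 8↦1, 9↦2, 10↦4]  zeros at y ∈ {1, 3}
  x = 6: [0↦3, 1↦6, 2↦8, 3↦9, 4↦9, 5↦8, 6↦6, 7↦3, 8↦10, 9↦5, 10↦10]  zeros at y ∈ ∅
  x = 7: [0↦9, 1↦9, 2↦6, 3↦0, 4↦2, 5↦1, 6↦8, 7↦1, 8↦2, 9↦0, 10↦6]  zeros at y ∈ {3, 9}
  x = 8: [0↦4, 1↦10, 2↦0, 3↦7, 4↦9, 5↦6, 6↦9, 7↦7, 8↦0, 9↦10, 10↦4]  zeros at y ∈ {2, 8}
  x = 9: [0↦0, 1↦10, 2↦2, 3↦9, 4↦9, 5↦2, 6↦10, 7↦0, 8↦5, 9↦3, 10↦5]  zeros at y ∈ {0, 7}
  x = 10: [0↦9, 1↦10, 2↦2, 3↦7, 4↦3, 5↦1, 6↦1, 7↦3, 8↦7, 9↦2, 10↦10]  zeros at y ∈ ∅
Collecting zeros: affine points = {(0, 1), (1, 2), (1, 9), (2, 2), (5, 1), (5, 3), (7, 3), (7, 9), (8, 2), (8, 8), (9, 0), (9, 7)}.
Total count |C(F_11)_aff| = 12.


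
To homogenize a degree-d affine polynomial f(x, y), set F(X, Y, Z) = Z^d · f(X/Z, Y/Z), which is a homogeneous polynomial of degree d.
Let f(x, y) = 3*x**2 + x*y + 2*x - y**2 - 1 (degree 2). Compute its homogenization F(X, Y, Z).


F(X, Y, Z) = 3*X**2 + X*Y + 2*X*Z - Y**2 - Z**2

deg(f) = 2.
Substitute x = X/Z, y = Y/Z into f, then multiply by Z^2.
  monomial 3·x^2·y^0 ↦ 3·X^2·Y^0·Z^0.
  monomial 1·x^1·y^1 ↦ 1·X^1·Y^1·Z^0.
  monomial 2·x^1·y^0 ↦ 2·X^1·Y^0·Z^1.
  monomial -1·x^0·y^2 ↦ -1·X^0·Y^2·Z^0.
  monomial -1·x^0·y^0 ↦ -1·X^0·Y^0·Z^2.
Collecting: F(X, Y, Z) = 3*X**2 + X*Y + 2*X*Z - Y**2 - Z**2.


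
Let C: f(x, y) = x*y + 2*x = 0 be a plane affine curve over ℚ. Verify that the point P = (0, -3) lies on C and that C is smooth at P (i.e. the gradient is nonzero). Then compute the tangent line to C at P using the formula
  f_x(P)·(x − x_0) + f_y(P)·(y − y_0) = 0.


Tangent line at P: -x = 0.

Step 1: f(0, -3) = 0, so P lies on C.
Step 2: partial derivatives
  f_x(x, y) = y + 2, f_y(x, y) = x.
  f_x(P) = -1, f_y(P) = 0 (gradient nonzero, so P is smooth).
Step 3: tangent line at P: -1·(x − 0) + 0·(y − -3) = 0.
Expanding: -x = 0.


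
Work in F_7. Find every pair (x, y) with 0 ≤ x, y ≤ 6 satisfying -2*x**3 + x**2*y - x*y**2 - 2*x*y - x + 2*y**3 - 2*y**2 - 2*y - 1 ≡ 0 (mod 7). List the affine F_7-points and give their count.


Affine F_7-points: {(0, 5), (1, 3), (2, 3), (4, 0), (4, 4), (4, 6)}; count = 6.

For each of the 49 pairs (x, y) ∈ F_7², evaluate f(x, y) mod 7. Record the zeros.
  x = 0: [0↦6, 1↦4, 2↦3, 3↦1, 4↦3, 5↦0, 6↦4]  zeros at y ∈ {5}
  x = 1: [0↦3, 1↦6, 2↦1, 3↦0, 4↦1, 5↦2, 6↦1]  zeros at y ∈ {3}
  x = 2: [0↦2, 1↦5, 2↦5, 3↦0, 4↦2, 5↦2, 6↦5]  zeros at y ∈ {3}
  x = 3: [0↦5, 1↦3, 2↦3, 3↦3, 4↦1, 5↦2, 6↦4]  zeros at y ∈ ∅
  x = 4: [0↦0, 1↦2, 2↦4, 3↦4, 4↦0, 5↦4, 6↦0]  zeros at y ∈ {0, 4, 6}
  x = 5: [0↦3, 1↦4, 2↦3, 3↦5, 4↦1, 5↦3, 6↦2]  zeros at y ∈ ∅
  x = 6: [0↦2, 1↦4, 2↦2, 3↦1, 4↦6, 5↦1, 6↦5]  zeros at y ∈ ∅
Collecting zeros: affine points = {(0, 5), (1, 3), (2, 3), (4, 0), (4, 4), (4, 6)}.
Total count |C(F_7)_aff| = 6.


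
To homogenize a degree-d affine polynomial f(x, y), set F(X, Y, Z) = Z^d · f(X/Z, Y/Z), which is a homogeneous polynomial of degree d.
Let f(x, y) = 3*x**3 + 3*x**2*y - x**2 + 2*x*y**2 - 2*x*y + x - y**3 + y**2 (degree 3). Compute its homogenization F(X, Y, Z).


F(X, Y, Z) = 3*X**3 + 3*X**2*Y - X**2*Z + 2*X*Y**2 - 2*X*Y*Z + X*Z**2 - Y**3 + Y**2*Z

deg(f) = 3.
Substitute x = X/Z, y = Y/Z into f, then multiply by Z^3.
  monomial 3·x^3·y^0 ↦ 3·X^3·Y^0·Z^0.
  monomial 3·x^2·y^1 ↦ 3·X^2·Y^1·Z^0.
  monomial -1·x^2·y^0 ↦ -1·X^2·Y^0·Z^1.
  monomial 2·x^1·y^2 ↦ 2·X^1·Y^2·Z^0.
  monomial -2·x^1·y^1 ↦ -2·X^1·Y^1·Z^1.
  monomial 1·x^1·y^0 ↦ 1·X^1·Y^0·Z^2.
  monomial -1·x^0·y^3 ↦ -1·X^0·Y^3·Z^0.
  monomial 1·x^0·y^2 ↦ 1·X^0·Y^2·Z^1.
Collecting: F(X, Y, Z) = 3*X**3 + 3*X**2*Y - X**2*Z + 2*X*Y**2 - 2*X*Y*Z + X*Z**2 - Y**3 + Y**2*Z.


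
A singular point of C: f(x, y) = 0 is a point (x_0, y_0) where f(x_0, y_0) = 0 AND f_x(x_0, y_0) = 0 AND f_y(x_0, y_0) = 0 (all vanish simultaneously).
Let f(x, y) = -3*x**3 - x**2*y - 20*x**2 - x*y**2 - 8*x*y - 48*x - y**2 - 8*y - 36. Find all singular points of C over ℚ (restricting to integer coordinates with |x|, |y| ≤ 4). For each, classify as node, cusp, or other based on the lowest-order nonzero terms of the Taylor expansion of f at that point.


Singular points: {(-2, -2)}; classification: cusp.

Compute partial derivatives:
  f_x = -9*x**2 - 2*x*y - 40*x - y**2 - 8*y - 48.
  f_y = -x**2 - 2*x*y - 8*x - 2*y - 8.
Scan x_0 ∈ {−4, ..., 4}. For each x_0, f_y(x_0, y) is a polynomial in y; find its integer roots y ∈ {−4, ..., 4}, then test f_x and f at those candidates.
  x = -4: f_y(-4, y) = 6*y + 8; no integer root y with |y| ≤ 4.
  x = -3: f_y(-3, y) = 4*y + 7; no integer root y with |y| ≤ 4.
  x = -2: f_y(-2, y) = 2*y + 4; vanishes at y ∈ {-2}. (-2, -2): f_x = 0, f = 0 — SINGULAR.
  x = -1: f_y(-1, y) = -1; no integer root y with |y| ≤ 4.
  x = 0: f_y(0, y) = -2*y - 8; vanishes at y ∈ {-4}. (0, -4): f_x = -32 ≠ 0.
  x = 1: f_y(1, y) = -4*y - 17; no integer root y with |y| ≤ 4.
  x = 2: f_y(2, y) = -6*y - 28; no integer root y with |y| ≤ 4.
  x = 3: f_y(3, y) = -8*y - 41; no integer root y with |y| ≤ 4.
  x = 4: f_y(4, y) = -10*y - 56; no integer root y with |y| ≤ 4.
Only singular point on the grid: (-2, -2).
Classify: substitute x = -2 + u, y = -2 + v and expand: f = -3*u**3 - u**2*v - u*v**2 + v**2.
No constant or linear terms (consistent with a singular point). Quadratic part: v**2. Cubic part: -3*u**3 - u**2*v - u*v**2.
The quadratic part v**2 is a perfect square, so there is a single (double) tangent line v = 0, i.e. y = -2. Restricting the cubic part to that line (v = 0) leaves -3*u**3 ≠ 0, so f is not divisible by v and the branch is v² ≈ 3*u**3 to lowest order — this is a cusp.
Classification: cusp.


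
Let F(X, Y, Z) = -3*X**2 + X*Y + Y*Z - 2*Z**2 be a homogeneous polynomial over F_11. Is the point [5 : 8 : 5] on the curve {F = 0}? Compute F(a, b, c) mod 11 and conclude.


F(5,8,5) ≡ 10 (mod 11); P is NOT on the curve.

Evaluate F(5, 8, 5) term-by-term (mod 11).
  -3*X**2 ↦ -3·25·1·1 = -75
  X*Y ↦ 1·5·8·1 = 40
  Y*Z ↦ 1·1·8·5 = 40
  -2*Z**2 ↦ -2·1·1·25 = -50
Sum: F(5, 8, 5) = (-75) + (40) + (40) + (-50) = -45.
Reducing mod 11: -45 ≡ 10 (mod 11).
Since F(a, b, c) ≡ 10 ≠ 0 (mod 11), P does NOT lie on the curve.


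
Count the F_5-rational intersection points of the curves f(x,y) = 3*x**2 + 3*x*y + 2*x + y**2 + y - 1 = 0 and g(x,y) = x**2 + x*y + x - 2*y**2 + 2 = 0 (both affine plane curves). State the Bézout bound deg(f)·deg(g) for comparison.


Common zeros: ∅; count = 0; Bézout bound = 4.

deg(f) = 2, deg(g) = 2, so Bézout bound = 4.
Scan x ∈ F_5. For each x, list the y ∈ F_5 with f(x, y) ≡ 0 and those with g(x, y) ≡ 0 (mod 5); the common zeros in that column are the intersection.
  x = 0: f ≡ 0 at y ∈ {2}; g ≡ 0 at y ∈ {1, 4}; common: ∅.
  x = 1: f ≡ 0 at y ∈ {3}; g ≡ 0 at y ∈ ∅; common: ∅.
  x = 2: f ≡ 0 at y ∈ {0, 3}; g ≡ 0 at y ∈ ∅; common: ∅.
  x = 3: f ≡ 0 at y ∈ ∅; g ≡ 0 at y ∈ {1, 3}; common: ∅.
  x = 4: f ≡ 0 at y ∈ {0, 2}; g ≡ 0 at y ∈ ∅; common: ∅.
Collecting: common zeros = ∅, so the count is 0.
Comparison with the Bézout bound: 0 ≤ 4 = deg(f)·deg(g), as expected for curves with no common component (the affine F_5-count falls short of the bound because intersections may lie at infinity, over extension fields, or carry multiplicity).


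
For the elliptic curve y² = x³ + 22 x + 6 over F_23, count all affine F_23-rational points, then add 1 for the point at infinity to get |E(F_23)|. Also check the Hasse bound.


Affine points = {(0, 11), (0, 12), (1, 11), (1, 12), (2, 9), (2, 14), (6, 3), (6, 20), (8, 2), (8, 21), (9, 6), (9, 17), (15, 10), (15, 13), (17, 7), (17, 16), (18, 1), (18, 22), (21, 0), (22, 11), (22, 12)}; affine count = 21; |E(F_23)| = 22.

Discriminant check: Δ ∝ 4a³ + 27b² = 4·22³ + 27·6² = 4·10648 + 27·36 ≡ 2 (mod 23). Nonzero ⇒ E is nonsingular.
For each x ∈ F_23, compute rhs = x³ + 22·x + 6 mod 23, then count y ∈ F_23 with y² ≡ rhs.
  x = 0: rhs = 6, matching y values: 11, 12 (2 points).
  x = 1: rhs = 6, matching y values: 11, 12 (2 points).
  x = 2: rhs = 12, matching y values: 9, 14 (2 points).
  x = 3: rhs = 7, matching y values: none (0 points).
  x = 4: rhs = 20, matching y values: none (0 points).
  x = 5: rhs = 11, matching y values: none (0 points).
  x = 6: rhs = 9, matching y values: 3, 20 (2 points).
  x = 7: rhs = 20, matching y values: none (0 points).
  x = 8: rhs = 4, matching y values: 2, 21 (2 points).
  x = 9: rhs = 13, matching y values: 6, 17 (2 points).
  x = 10: rhs = 7, matching y values: none (0 points).
  x = 11: rhs = 15, matching y values: none (0 points).
  x = 12: rhs = 20, matching y values: none (0 points).
  x = 13: rhs = 5, matching y values: none (0 points).
  x = 14: rhs = 22, matching y values: none (0 points).
  x = 15: rhs = 8, matching y values: 10, 13 (2 points).
  x = 16: rhs = 15, matching y values: none (0 points).
  x = 17: rhs = 3, matching y values: 7, 16 (2 points).
  x = 18: rhs = 1, matching y values: 1, 22 (2 points).
  x = 19: rhs = 15, matching y values: none (0 points).
  x = 20: rhs = 5, matching y values: none (0 points).
  x = 21: rhs = 0, matching y values: 0 (1 points).
  x = 22: rhs = 6, matching y values: 11, 12 (2 points).
Total affine count: 21.
Full point count |E(F_23)| = 21 + 1 = 22.
Hasse bound: |22 − (23+1)| = |-2| = 2 ≤ 2√23 ≈ 9.5917 ✓.


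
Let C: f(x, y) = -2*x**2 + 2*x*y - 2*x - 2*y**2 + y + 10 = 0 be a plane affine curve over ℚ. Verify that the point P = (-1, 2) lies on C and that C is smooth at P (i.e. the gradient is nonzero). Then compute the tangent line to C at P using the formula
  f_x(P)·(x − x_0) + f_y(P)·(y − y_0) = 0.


Tangent line at P: 6*x - 9*y + 24 = 0.

Step 1: f(-1, 2) = 0, so P lies on C.
Step 2: partial derivatives
  f_x(x, y) = -4*x + 2*y - 2, f_y(x, y) = 2*x - 4*y + 1.
  f_x(P) = 6, f_y(P) = -9 (gradient nonzero, so P is smooth).
Step 3: tangent line at P: 6·(x − -1) + -9·(y − 2) = 0.
Expanding: 6*x - 9*y + 24 = 0.


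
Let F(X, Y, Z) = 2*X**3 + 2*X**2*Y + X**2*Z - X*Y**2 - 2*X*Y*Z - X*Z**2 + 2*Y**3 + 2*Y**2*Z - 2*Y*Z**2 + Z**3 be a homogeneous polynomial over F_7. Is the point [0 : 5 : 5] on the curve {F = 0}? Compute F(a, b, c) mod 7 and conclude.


F(0,5,5) ≡ 4 (mod 7); P is NOT on the curve.

Evaluate F(0, 5, 5) term-by-term (mod 7).
  2*X**3 ↦ 2·0·1·1 = 0
  2*X**2*Y ↦ 2·0·5·1 = 0
  X**2*Z ↦ 1·0·1·5 = 0
  -X*Y**2 ↦ -1·0·25·1 = 0
  -2*X*Y*Z ↦ -2·0·5·5 = 0
  -X*Z**2 ↦ -1·0·1·25 = 0
  2*Y**3 ↦ 2·1·125·1 = 250
  2*Y**2*Z ↦ 2·1·25·5 = 250
  -2*Y*Z**2 ↦ -2·1·5·25 = -250
  Z**3 ↦ 1·1·1·125 = 125
Sum: F(0, 5, 5) = (0) + (0) + (0) + (0) + (0) + (0) + (250) + (250) + (-250) + (125) = 375.
Reducing mod 7: 375 ≡ 4 (mod 7).
Since F(a, b, c) ≡ 4 ≠ 0 (mod 7), P does NOT lie on the curve.


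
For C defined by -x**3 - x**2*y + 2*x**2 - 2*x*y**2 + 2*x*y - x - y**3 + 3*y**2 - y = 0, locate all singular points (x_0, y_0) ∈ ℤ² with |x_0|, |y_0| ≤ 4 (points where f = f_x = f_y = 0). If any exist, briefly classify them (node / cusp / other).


Singular points: {(1, 0)}; classification: node.

Compute partial derivatives:
  f_x = -3*x**2 - 2*x*y + 4*x - 2*y**2 + 2*y - 1.
  f_y = -x**2 - 4*x*y + 2*x - 3*y**2 + 6*y - 1.
Scan x_0 ∈ {−4, ..., 4}. For each x_0, f_y(x_0, y) is a polynomial in y; find its integer roots y ∈ {−4, ..., 4}, then test f_x and f at those candidates.
  x = -4: f_y(-4, y) = -3*y**2 + 22*y - 25; no integer root y with |y| ≤ 4.
  x = -3: f_y(-3, y) = -3*y**2 + 18*y - 16; no integer root y with |y| ≤ 4.
  x = -2: f_y(-2, y) = -3*y**2 + 14*y - 9; no integer root y with |y| ≤ 4.
  x = -1: f_y(-1, y) = -3*y**2 + 10*y - 4; no integer root y with |y| ≤ 4.
  x = 0: f_y(0, y) = -3*y**2 + 6*y - 1; no integer root y with |y| ≤ 4.
  x = 1: f_y(1, y) = -3*y**2 + 2*y; vanishes at y ∈ {0}. (1, 0): f_x = 0, f = 0 — SINGULAR.
  x = 2: f_y(2, y) = -3*y**2 - 2*y - 1; no integer root y with |y| ≤ 4.
  x = 3: f_y(3, y) = -3*y**2 - 6*y - 4; no integer root y with |y| ≤ 4.
  x = 4: f_y(4, y) = -3*y**2 - 10*y - 9; no integer root y with |y| ≤ 4.
Only singular point on the grid: (1, 0).
Classify: substitute x = 1 + u, y = 0 + v and expand: f = -u**3 - u**2*v - u**2 - 2*u*v**2 - v**3 + v**2.
No constant or linear terms (consistent with a singular point). Quadratic part: -u**2 + v**2. Cubic part: -u**3 - u**2*v - 2*u*v**2 - v**3.
The quadratic part v**2 - u**2 = (v − u)(v + u) splits into two distinct linear factors, so there are two distinct tangent lines y − 0 = ±(x − 1) — this is a node (ordinary double point).
Classification: node.


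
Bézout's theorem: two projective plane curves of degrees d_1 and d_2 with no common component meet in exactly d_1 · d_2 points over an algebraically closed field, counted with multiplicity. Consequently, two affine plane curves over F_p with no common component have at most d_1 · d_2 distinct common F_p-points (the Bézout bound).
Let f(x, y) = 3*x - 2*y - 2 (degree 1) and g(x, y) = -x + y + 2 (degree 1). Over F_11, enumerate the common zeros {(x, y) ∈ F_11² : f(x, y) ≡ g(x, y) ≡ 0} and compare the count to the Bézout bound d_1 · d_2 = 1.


Common zeros: {(9, 7)}; count = 1; Bézout bound = 1.

deg(f) = 1, deg(g) = 1, so Bézout bound = 1.
Scan x ∈ F_11. For each x, list the y ∈ F_11 with f(x, y) ≡ 0 and those with g(x, y) ≡ 0 (mod 11); the common zeros in that column are the intersection.
  x = 0: f ≡ 0 at y ∈ {10}; g ≡ 0 at y ∈ {9}; common: ∅.
  x = 1: f ≡ 0 at y ∈ {6}; g ≡ 0 at y ∈ {10}; common: ∅.
  x = 2: f ≡ 0 at y ∈ {2}; g ≡ 0 at y ∈ {0}; common: ∅.
  x = 3: f ≡ 0 at y ∈ {9}; g ≡ 0 at y ∈ {1}; common: ∅.
  x = 4: f ≡ 0 at y ∈ {5}; g ≡ 0 at y ∈ {2}; common: ∅.
  x = 5: f ≡ 0 at y ∈ {1}; g ≡ 0 at y ∈ {3}; common: ∅.
  x = 6: f ≡ 0 at y ∈ {8}; g ≡ 0 at y ∈ {4}; common: ∅.
  x = 7: f ≡ 0 at y ∈ {4}; g ≡ 0 at y ∈ {5}; common: ∅.
  x = 8: f ≡ 0 at y ∈ {0}; g ≡ 0 at y ∈ {6}; common: ∅.
  x = 9: f ≡ 0 at y ∈ {7}; g ≡ 0 at y ∈ {7}; common: {7}.
  x = 10: f ≡ 0 at y ∈ {3}; g ≡ 0 at y ∈ {8}; common: ∅.
Collecting: common zeros = {(9, 7)}, so the count is 1.
Comparison with the Bézout bound: 1 ≤ 1 = deg(f)·deg(g), as expected for curves with no common component (the bound is attained).


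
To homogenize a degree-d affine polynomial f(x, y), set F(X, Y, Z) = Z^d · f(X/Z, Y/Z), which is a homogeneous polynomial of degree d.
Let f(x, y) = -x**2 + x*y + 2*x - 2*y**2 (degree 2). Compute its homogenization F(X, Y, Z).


F(X, Y, Z) = -X**2 + X*Y + 2*X*Z - 2*Y**2

deg(f) = 2.
Substitute x = X/Z, y = Y/Z into f, then multiply by Z^2.
  monomial -1·x^2·y^0 ↦ -1·X^2·Y^0·Z^0.
  monomial 1·x^1·y^1 ↦ 1·X^1·Y^1·Z^0.
  monomial 2·x^1·y^0 ↦ 2·X^1·Y^0·Z^1.
  monomial -2·x^0·y^2 ↦ -2·X^0·Y^2·Z^0.
Collecting: F(X, Y, Z) = -X**2 + X*Y + 2*X*Z - 2*Y**2.


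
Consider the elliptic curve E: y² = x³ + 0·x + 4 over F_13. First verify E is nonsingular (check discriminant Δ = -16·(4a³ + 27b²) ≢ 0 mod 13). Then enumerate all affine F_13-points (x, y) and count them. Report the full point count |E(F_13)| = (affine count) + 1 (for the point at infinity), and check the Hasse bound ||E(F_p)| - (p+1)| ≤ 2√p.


Affine points = {(0, 2), (0, 11), (2, 5), (2, 8), (4, 4), (4, 9), (5, 5), (5, 8), (6, 5), (6, 8), (7, 3), (7, 10), (8, 3), (8, 10), (10, 4), (10, 9), (11, 3), (11, 10), (12, 4), (12, 9)}; affine count = 20; |E(F_13)| = 21.

Discriminant check: Δ ∝ 4a³ + 27b² = 4·0³ + 27·4² = 4·0 + 27·16 ≡ 3 (mod 13). Nonzero ⇒ E is nonsingular.
For each x ∈ F_13, compute rhs = x³ + 0·x + 4 mod 13, then count y ∈ F_13 with y² ≡ rhs.
  x = 0: rhs = 4, matching y values: 2, 11 (2 points).
  x = 1: rhs = 5, matching y values: none (0 points).
  x = 2: rhs = 12, matching y values: 5, 8 (2 points).
  x = 3: rhs = 5, matching y values: none (0 points).
  x = 4: rhs = 3, matching y values: 4, 9 (2 points).
  x = 5: rhs = 12, matching y values: 5, 8 (2 points).
  x = 6: rhs = 12, matching y values: 5, 8 (2 points).
  x = 7: rhs = 9, matching y values: 3, 10 (2 points).
  x = 8: rhs = 9, matching y values: 3, 10 (2 points).
  x = 9: rhs = 5, matching y values: none (0 points).
  x = 10: rhs = 3, matching y values: 4, 9 (2 points).
  x = 11: rhs = 9, matching y values: 3, 10 (2 points).
  x = 12: rhs = 3, matching y values: 4, 9 (2 points).
Total affine count: 20.
Full point count |E(F_13)| = 20 + 1 = 21.
Hasse bound: |21 − (13+1)| = |7| = 7 ≤ 2√13 ≈ 7.2111 ✓.


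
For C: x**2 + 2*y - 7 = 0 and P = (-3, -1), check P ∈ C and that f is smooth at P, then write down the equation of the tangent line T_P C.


Tangent line at P: -6*x + 2*y - 16 = 0.

Step 1: f(-3, -1) = 0, so P lies on C.
Step 2: partial derivatives
  f_x(x, y) = 2*x, f_y(x, y) = 2.
  f_x(P) = -6, f_y(P) = 2 (gradient nonzero, so P is smooth).
Step 3: tangent line at P: -6·(x − -3) + 2·(y − -1) = 0.
Expanding: -6*x + 2*y - 16 = 0.


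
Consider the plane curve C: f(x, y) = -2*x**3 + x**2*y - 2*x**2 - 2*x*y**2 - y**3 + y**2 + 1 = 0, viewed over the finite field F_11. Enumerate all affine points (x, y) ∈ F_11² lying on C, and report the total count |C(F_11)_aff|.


Affine F_11-points: {(0, 5), (5, 4), (6, 7), (7, 1), (8, 4), (8, 5), (8, 9), (9, 10), (10, 4), (10, 5)}; count = 10.

For each of the 121 pairs (x, y) ∈ F_11², evaluate f(x, y) mod 11. Record the zeros.
  x = 0: [0↦1, 1↦1, 2↦8, 3↦5, 4↦8, 5↦0, 6↦8, 7↦4, 8↦4, 9↦2, 10↦3]  zeros at y ∈ {5}
  x = 1: [0↦8, 1↦7, 2↦9, 3↦8, 4↦9, 5↦6, 6↦4, 7↦8, 8↦1, 9↦10, 10↦7]  zeros at y ∈ ∅
  x = 2: [0↦10, 1↦10, 2↦9, 3↦1, 4↦2, 5↦6, 6↦7, 7↦10, 8↦9, 9↦9, 10↦4]  zeros at y ∈ ∅
  x = 3: [0↦6, 1↦9, 2↦7, 3↦5, 4↦8, 5↦10, 6↦5, 7↦9, 8↦5, 9↦9, 10↦4]  zeros at y ∈ ∅
  x = 4: [0↦6, 1↦3, 2↦2, 3↦8, 4↦4, 5↦6, 6↦8, 7↦4, 8↦10, 9↦9, 10↦6]  zeros at y ∈ ∅
  x = 5: [0↦9, 1↦2, 2↦4, 3↦9, 4↦0, 5↦4, 6↦4, 7↦5, 8↦1, 9↦8, 10↦9]  zeros at y ∈ {4}
  x = 6: [0↦3, 1↦5, 2↦1, 3↦7, 4↦6, 5↦3, 6↦3, 7↦0, 8↦10, 9↦5, 10↦1]  zeros at y ∈ {7}
  x = 7: [0↦9, 1↦0, 2↦3, 3↦1, 4↦10, 5↦2, 6↦4, 7↦10, 8↦3, 9↦10, 10↦3]  zeros at y ∈ {1}
  x = 8: [0↦4, 1↦8, 2↦9, 3↦1, 4↦0, 5↦0, 6↦6, 7↦1, 8↦1, 9↦0, 10↦3]  zeros at y ∈ {4, 5, 9}
  x = 9: [0↦9, 1↦6, 2↦7, 3↦6, 4↦8, 5↦7, 6↦8, 7↦5, 8↦3, 9↦7, 10↦0]  zeros at y ∈ {10}
  x = 10: [0↦1, 1↦4, 2↦7, 3↦4, 4↦0, 5↦0, 6↦9, 7↦10, 8↦8, 9↦8, 10↦4]  zeros at y ∈ {4, 5}
Collecting zeros: affine points = {(0, 5), (5, 4), (6, 7), (7, 1), (8, 4), (8, 5), (8, 9), (9, 10), (10, 4), (10, 5)}.
Total count |C(F_11)_aff| = 10.


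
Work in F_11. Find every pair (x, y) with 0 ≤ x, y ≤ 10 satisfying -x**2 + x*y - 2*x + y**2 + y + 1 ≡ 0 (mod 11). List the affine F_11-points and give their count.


Affine F_11-points: {(1, 4), (1, 5), (2, 3), (2, 5), (7, 6), (7, 8), (8, 6), (8, 7), (10, 3), (10, 8)}; count = 10.

For each of the 121 pairs (x, y) ∈ F_11², evaluate f(x, y) mod 11. Record the zeros.
  x = 0: [0↦1, 1↦3, 2↦7, 3↦2, 4↦10, 5↦9, 6↦10, 7↦2, 8↦7, 9↦3, 10↦1]  zeros at y ∈ ∅
  x = 1: [0↦9, 1↦1, 2↦6, 3↦2, 4↦0, 5↦0, 6↦2, 7↦6, 8↦1, 9↦9, 10↦8]  zeros at y ∈ {4, 5}
  x = 2: [0↦4, 1↦8, 2↦3, 3↦0, 4↦10, 5↦0, 6↦3, 7↦8, 8↦4, 9↦2, 10↦2]  zeros at y ∈ {3, 5}
  x = 3: [0↦8, 1↦2, 2↦9, 3↦7, 4↦7, 5↦9, 6↦2, 7↦8, 8↦5, 9↦4, 10↦5]  zeros at y ∈ ∅
  x = 4: [0↦10, 1↦5, 2↦2, 3↦1, 4↦2, 5↦5, 6↦10, 7↦6, 8↦4, 9↦4, 10↦6]  zeros at y ∈ ∅
  x = 5: [0↦10, 1↦6, 2↦4, 3↦4, 4↦6, 5↦10, 6↦5, 7↦2, 8↦1, 9↦2, 10↦5]  zeros at y ∈ ∅
  x = 6: [0↦8, 1↦5, 2↦4, 3↦5, 4↦8, 5↦2, 6↦9, 7↦7, 8↦7, 9↦9, 10↦2]  zeros at y ∈ ∅
  x = 7: [0↦4, 1↦2, 2↦2, 3↦4, 4↦8, 5↦3, 6↦0, 7↦10, 8↦0, 9↦3, 10↦8]  zeros at y ∈ {6, 8}
  x = 8: [0↦9, 1↦8, 2↦9, 3↦1, 4↦6, 5↦2, 6↦0, 7↦0, 8↦2, 9↦6, 10↦1]  zeros at y ∈ {6, 7}
  x = 9: [0↦1, 1↦1, 2↦3, 3↦7, 4↦2, 5↦10, 6↦9, 7↦10, 8↦2, 9↦7, 10↦3]  zeros at y ∈ ∅
  x = 10: [0↦2, 1↦3, 2↦6, 3↦0, 4↦7, 5↦5, 6↦5, 7↦7, 8↦0, 9↦6, 10↦3]  zeros at y ∈ {3, 8}
Collecting zeros: affine points = {(1, 4), (1, 5), (2, 3), (2, 5), (7, 6), (7, 8), (8, 6), (8, 7), (10, 3), (10, 8)}.
Total count |C(F_11)_aff| = 10.


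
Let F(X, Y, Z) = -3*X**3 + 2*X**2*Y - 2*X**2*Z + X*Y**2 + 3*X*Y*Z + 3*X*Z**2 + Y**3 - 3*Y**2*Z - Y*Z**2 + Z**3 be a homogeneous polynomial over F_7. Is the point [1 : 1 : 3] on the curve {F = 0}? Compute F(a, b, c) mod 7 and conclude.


F(1,1,3) ≡ 5 (mod 7); P is NOT on the curve.

Evaluate F(1, 1, 3) term-by-term (mod 7).
  -3*X**3 ↦ -3·1·1·1 = -3
  2*X**2*Y ↦ 2·1·1·1 = 2
  -2*X**2*Z ↦ -2·1·1·3 = -6
  X*Y**2 ↦ 1·1·1·1 = 1
  3*X*Y*Z ↦ 3·1·1·3 = 9
  3*X*Z**2 ↦ 3·1·1·9 = 27
  Y**3 ↦ 1·1·1·1 = 1
  -3*Y**2*Z ↦ -3·1·1·3 = -9
  -Y*Z**2 ↦ -1·1·1·9 = -9
  Z**3 ↦ 1·1·1·27 = 27
Sum: F(1, 1, 3) = (-3) + (2) + (-6) + (1) + (9) + (27) + (1) + (-9) + (-9) + (27) = 40.
Reducing mod 7: 40 ≡ 5 (mod 7).
Since F(a, b, c) ≡ 5 ≠ 0 (mod 7), P does NOT lie on the curve.


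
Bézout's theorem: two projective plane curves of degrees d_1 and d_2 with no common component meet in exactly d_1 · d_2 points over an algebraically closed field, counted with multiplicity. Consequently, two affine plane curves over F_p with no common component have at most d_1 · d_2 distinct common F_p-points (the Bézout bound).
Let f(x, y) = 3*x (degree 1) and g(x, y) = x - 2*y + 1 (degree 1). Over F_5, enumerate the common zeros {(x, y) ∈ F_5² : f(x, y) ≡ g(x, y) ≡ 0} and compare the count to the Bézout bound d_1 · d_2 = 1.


Common zeros: {(0, 3)}; count = 1; Bézout bound = 1.

deg(f) = 1, deg(g) = 1, so Bézout bound = 1.
Scan x ∈ F_5. For each x, list the y ∈ F_5 with f(x, y) ≡ 0 and those with g(x, y) ≡ 0 (mod 5); the common zeros in that column are the intersection.
  x = 0: f ≡ 0 at y ∈ {0, 1, 2, 3, 4}; g ≡ 0 at y ∈ {3}; common: {3}.
  x = 1: f ≡ 0 at y ∈ ∅; g ≡ 0 at y ∈ {1}; common: ∅.
  x = 2: f ≡ 0 at y ∈ ∅; g ≡ 0 at y ∈ {4}; common: ∅.
  x = 3: f ≡ 0 at y ∈ ∅; g ≡ 0 at y ∈ {2}; common: ∅.
  x = 4: f ≡ 0 at y ∈ ∅; g ≡ 0 at y ∈ {0}; common: ∅.
Collecting: common zeros = {(0, 3)}, so the count is 1.
Comparison with the Bézout bound: 1 ≤ 1 = deg(f)·deg(g), as expected for curves with no common component (the bound is attained).


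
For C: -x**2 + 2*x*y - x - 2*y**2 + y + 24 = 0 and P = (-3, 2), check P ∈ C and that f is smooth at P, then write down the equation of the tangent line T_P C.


Tangent line at P: 9*x - 13*y + 53 = 0.

Step 1: f(-3, 2) = 0, so P lies on C.
Step 2: partial derivatives
  f_x(x, y) = -2*x + 2*y - 1, f_y(x, y) = 2*x - 4*y + 1.
  f_x(P) = 9, f_y(P) = -13 (gradient nonzero, so P is smooth).
Step 3: tangent line at P: 9·(x − -3) + -13·(y − 2) = 0.
Expanding: 9*x - 13*y + 53 = 0.


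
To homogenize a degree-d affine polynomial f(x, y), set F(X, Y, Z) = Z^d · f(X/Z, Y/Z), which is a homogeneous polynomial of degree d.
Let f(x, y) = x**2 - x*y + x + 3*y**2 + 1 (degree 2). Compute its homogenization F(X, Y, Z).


F(X, Y, Z) = X**2 - X*Y + X*Z + 3*Y**2 + Z**2

deg(f) = 2.
Substitute x = X/Z, y = Y/Z into f, then multiply by Z^2.
  monomial 1·x^2·y^0 ↦ 1·X^2·Y^0·Z^0.
  monomial -1·x^1·y^1 ↦ -1·X^1·Y^1·Z^0.
  monomial 1·x^1·y^0 ↦ 1·X^1·Y^0·Z^1.
  monomial 3·x^0·y^2 ↦ 3·X^0·Y^2·Z^0.
  monomial 1·x^0·y^0 ↦ 1·X^0·Y^0·Z^2.
Collecting: F(X, Y, Z) = X**2 - X*Y + X*Z + 3*Y**2 + Z**2.


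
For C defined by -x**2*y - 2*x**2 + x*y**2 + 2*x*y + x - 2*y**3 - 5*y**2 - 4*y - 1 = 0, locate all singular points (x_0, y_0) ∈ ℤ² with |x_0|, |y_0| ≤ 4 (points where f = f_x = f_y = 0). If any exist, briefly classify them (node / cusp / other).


Singular points: {(0, -1)}; classification: node.

Compute partial derivatives:
  f_x = -2*x*y - 4*x + y**2 + 2*y + 1.
  f_y = -x**2 + 2*x*y + 2*x - 6*y**2 - 10*y - 4.
Scan x_0 ∈ {−4, ..., 4}. For each x_0, f_y(x_0, y) is a polynomial in y; find its integer roots y ∈ {−4, ..., 4}, then test f_x and f at those candidates.
  x = -4: f_y(-4, y) = -6*y**2 - 18*y - 28; no integer root y with |y| ≤ 4.
  x = -3: f_y(-3, y) = -6*y**2 - 16*y - 19; no integer root y with |y| ≤ 4.
  x = -2: f_y(-2, y) = -6*y**2 - 14*y - 12; no integer root y with |y| ≤ 4.
  x = -1: f_y(-1, y) = -6*y**2 - 12*y - 7; no integer root y with |y| ≤ 4.
  x = 0: f_y(0, y) = -6*y**2 - 10*y - 4; vanishes at y ∈ {-1}. (0, -1): f_x = 0, f = 0 — SINGULAR.
  x = 1: f_y(1, y) = -6*y**2 - 8*y - 3; no integer root y with |y| ≤ 4.
  x = 2: f_y(2, y) = -6*y**2 - 6*y - 4; no integer root y with |y| ≤ 4.
  x = 3: f_y(3, y) = -6*y**2 - 4*y - 7; no integer root y with |y| ≤ 4.
  x = 4: f_y(4, y) = -6*y**2 - 2*y - 12; no integer root y with |y| ≤ 4.
Only singular point on the grid: (0, -1).
Classify: substitute x = 0 + u, y = -1 + v and expand: f = -u**2*v - u**2 + u*v**2 - 2*v**3 + v**2.
No constant or linear terms (consistent with a singular point). Quadratic part: -u**2 + v**2. Cubic part: -u**2*v + u*v**2 - 2*v**3.
The quadratic part v**2 - u**2 = (v − u)(v + u) splits into two distinct linear factors, so there are two distinct tangent lines y − -1 = ±(x − 0) — this is a node (ordinary double point).
Classification: node.


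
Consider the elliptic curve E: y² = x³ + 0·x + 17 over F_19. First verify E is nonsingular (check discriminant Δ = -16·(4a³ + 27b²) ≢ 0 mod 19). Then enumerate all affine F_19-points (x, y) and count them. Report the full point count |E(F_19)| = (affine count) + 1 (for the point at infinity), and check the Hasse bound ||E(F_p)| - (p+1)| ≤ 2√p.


Affine points = {(0, 6), (0, 13), (2, 5), (2, 14), (3, 5), (3, 14), (4, 9), (4, 10), (5, 3), (5, 16), (6, 9), (6, 10), (8, 4), (8, 15), (9, 9), (9, 10), (12, 4), (12, 15), (14, 5), (14, 14), (16, 3), (16, 16), (17, 3), (17, 16), (18, 4), (18, 15)}; affine count = 26; |E(F_19)| = 27.

Discriminant check: Δ ∝ 4a³ + 27b² = 4·0³ + 27·17² = 4·0 + 27·289 ≡ 13 (mod 19). Nonzero ⇒ E is nonsingular.
For each x ∈ F_19, compute rhs = x³ + 0·x + 17 mod 19, then count y ∈ F_19 with y² ≡ rhs.
  x = 0: rhs = 17, matching y values: 6, 13 (2 points).
  x = 1: rhs = 18, matching y values: none (0 points).
  x = 2: rhs = 6, matching y values: 5, 14 (2 points).
  x = 3: rhs = 6, matching y values: 5, 14 (2 points).
  x = 4: rhs = 5, matching y values: 9, 10 (2 points).
  x = 5: rhs = 9, matching y values: 3, 16 (2 points).
  x = 6: rhs = 5, matching y values: 9, 10 (2 points).
  x = 7: rhs = 18, matching y values: none (0 points).
  x = 8: rhs = 16, matching y values: 4, 15 (2 points).
  x = 9: rhs = 5, matching y values: 9, 10 (2 points).
  x = 10: rhs = 10, matching y values: none (0 points).
  x = 11: rhs = 18, matching y values: none (0 points).
  x = 12: rhs = 16, matching y values: 4, 15 (2 points).
  x = 13: rhs = 10, matching y values: none (0 points).
  x = 14: rhs = 6, matching y values: 5, 14 (2 points).
  x = 15: rhs = 10, matching y values: none (0 points).
  x = 16: rhs = 9, matching y values: 3, 16 (2 points).
  x = 17: rhs = 9, matching y values: 3, 16 (2 points).
  x = 18: rhs = 16, matching y values: 4, 15 (2 points).
Total affine count: 26.
Full point count |E(F_19)| = 26 + 1 = 27.
Hasse bound: |27 − (19+1)| = |7| = 7 ≤ 2√19 ≈ 8.7178 ✓.


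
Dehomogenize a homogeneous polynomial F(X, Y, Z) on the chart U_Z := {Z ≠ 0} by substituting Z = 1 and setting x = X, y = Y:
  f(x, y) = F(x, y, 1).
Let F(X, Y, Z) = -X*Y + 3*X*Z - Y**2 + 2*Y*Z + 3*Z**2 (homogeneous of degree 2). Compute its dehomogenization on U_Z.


f(x, y) = -x*y + 3*x - y**2 + 2*y + 3

On U_Z we set Z = 1. Each monomial c·X^i·Y^j·Z^k in F becomes c·x^i·y^j·1^k = c·x^i·y^j.
Substituting Z = 1: F(X, Y, 1) = -x*y + 3*x - y**2 + 2*y + 3.
Note: deg(f) ≤ deg(F) = 2; strict inequality happens when F is divisible by Z (lost terms).


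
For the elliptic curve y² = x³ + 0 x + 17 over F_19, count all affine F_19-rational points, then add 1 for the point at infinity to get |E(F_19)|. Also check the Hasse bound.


Affine points = {(0, 6), (0, 13), (2, 5), (2, 14), (3, 5), (3, 14), (4, 9), (4, 10), (5, 3), (5, 16), (6, 9), (6, 10), (8, 4), (8, 15), (9, 9), (9, 10), (12, 4), (12, 15), (14, 5), (14, 14), (16, 3), (16, 16), (17, 3), (17, 16), (18, 4), (18, 15)}; affine count = 26; |E(F_19)| = 27.

Discriminant check: Δ ∝ 4a³ + 27b² = 4·0³ + 27·17² = 4·0 + 27·289 ≡ 13 (mod 19). Nonzero ⇒ E is nonsingular.
For each x ∈ F_19, compute rhs = x³ + 0·x + 17 mod 19, then count y ∈ F_19 with y² ≡ rhs.
  x = 0: rhs = 17, matching y values: 6, 13 (2 points).
  x = 1: rhs = 18, matching y values: none (0 points).
  x = 2: rhs = 6, matching y values: 5, 14 (2 points).
  x = 3: rhs = 6, matching y values: 5, 14 (2 points).
  x = 4: rhs = 5, matching y values: 9, 10 (2 points).
  x = 5: rhs = 9, matching y values: 3, 16 (2 points).
  x = 6: rhs = 5, matching y values: 9, 10 (2 points).
  x = 7: rhs = 18, matching y values: none (0 points).
  x = 8: rhs = 16, matching y values: 4, 15 (2 points).
  x = 9: rhs = 5, matching y values: 9, 10 (2 points).
  x = 10: rhs = 10, matching y values: none (0 points).
  x = 11: rhs = 18, matching y values: none (0 points).
  x = 12: rhs = 16, matching y values: 4, 15 (2 points).
  x = 13: rhs = 10, matching y values: none (0 points).
  x = 14: rhs = 6, matching y values: 5, 14 (2 points).
  x = 15: rhs = 10, matching y values: none (0 points).
  x = 16: rhs = 9, matching y values: 3, 16 (2 points).
  x = 17: rhs = 9, matching y values: 3, 16 (2 points).
  x = 18: rhs = 16, matching y values: 4, 15 (2 points).
Total affine count: 26.
Full point count |E(F_19)| = 26 + 1 = 27.
Hasse bound: |27 − (19+1)| = |7| = 7 ≤ 2√19 ≈ 8.7178 ✓.
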